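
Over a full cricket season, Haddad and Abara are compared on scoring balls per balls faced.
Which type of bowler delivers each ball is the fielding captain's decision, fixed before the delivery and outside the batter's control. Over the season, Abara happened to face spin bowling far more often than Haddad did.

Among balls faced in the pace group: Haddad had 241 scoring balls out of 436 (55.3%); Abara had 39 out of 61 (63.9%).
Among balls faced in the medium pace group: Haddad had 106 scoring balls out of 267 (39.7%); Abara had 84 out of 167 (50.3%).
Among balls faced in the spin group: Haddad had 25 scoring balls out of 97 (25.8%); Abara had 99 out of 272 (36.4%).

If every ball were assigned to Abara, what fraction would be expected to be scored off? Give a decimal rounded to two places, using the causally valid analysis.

0.52

The bowling type-specific comparison favours Abara throughout, but the pooled figures favour Haddad. The question is whether to condition on bowling type.
The imbalance in bowling type arose from how balls faced were allocated, not from anything the player did; and bowling type independently affects the outcome. The pooled gap is confounded — condition on bowling type.
Standardising Abara to the population bowling type mix: 0.382·39/61 + 0.334·84/167 + 0.284·99/272 = 0.516.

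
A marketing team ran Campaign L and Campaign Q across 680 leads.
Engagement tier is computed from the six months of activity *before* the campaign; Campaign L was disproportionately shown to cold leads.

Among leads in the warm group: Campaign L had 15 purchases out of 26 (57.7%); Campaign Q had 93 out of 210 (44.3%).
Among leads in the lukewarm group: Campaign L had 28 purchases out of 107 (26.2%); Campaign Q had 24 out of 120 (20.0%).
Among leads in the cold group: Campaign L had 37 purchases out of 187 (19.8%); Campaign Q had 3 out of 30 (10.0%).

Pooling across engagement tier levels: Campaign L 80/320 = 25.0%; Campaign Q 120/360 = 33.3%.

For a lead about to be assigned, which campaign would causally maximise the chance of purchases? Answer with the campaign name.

Campaign L

The engagement tier-specific comparison favours Campaign L throughout, but the pooled figures favour Campaign Q. The question is whether to condition on engagement tier.
Engagement tier satisfies the back-door criterion: it is not a descendant of the campaign, and it blocks the spurious path from campaign to outcome. Adjusting for it (i.e., using the within-engagement tier rates) gives the causal effect.
Within each level — warm: 57.7% vs 44.3%; lukewarm: 26.2% vs 20.0%; cold: 19.8% vs 10.0% — Campaign L is higher every time.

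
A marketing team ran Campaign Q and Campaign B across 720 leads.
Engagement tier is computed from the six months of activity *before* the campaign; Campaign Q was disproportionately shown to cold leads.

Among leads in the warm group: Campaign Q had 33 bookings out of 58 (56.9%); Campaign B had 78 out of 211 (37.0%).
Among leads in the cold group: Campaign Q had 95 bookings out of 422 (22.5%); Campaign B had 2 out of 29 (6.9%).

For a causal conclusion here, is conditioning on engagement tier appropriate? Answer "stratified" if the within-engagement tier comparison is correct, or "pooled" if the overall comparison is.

The engagement tier-specific comparison favours Campaign Q throughout, but the pooled figures favour Campaign B. The question is whether to condition on engagement tier.
Nothing the campaign does changes engagement tier; the imbalance is an allocation artefact. With engagement tier also predicting the outcome, the pooled figure is confounded, and the within-stratum comparison is the causal one.
Within each level — warm: 56.9% vs 37.0%; cold: 22.5% vs 6.9% — Campaign Q is higher every time.

stratified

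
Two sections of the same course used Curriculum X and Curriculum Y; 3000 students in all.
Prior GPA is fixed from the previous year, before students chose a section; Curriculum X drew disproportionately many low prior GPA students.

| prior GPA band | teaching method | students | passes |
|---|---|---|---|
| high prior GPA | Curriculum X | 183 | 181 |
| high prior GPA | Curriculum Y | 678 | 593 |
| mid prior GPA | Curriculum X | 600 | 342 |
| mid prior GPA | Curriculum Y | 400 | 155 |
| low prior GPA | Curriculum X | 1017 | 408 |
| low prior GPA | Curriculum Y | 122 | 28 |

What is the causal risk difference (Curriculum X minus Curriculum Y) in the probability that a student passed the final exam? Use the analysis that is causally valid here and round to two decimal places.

Within every prior GPA band level Curriculum X has the higher rate, yet pooled Curriculum Y does — Simpson's reversal.
Prior GPA band satisfies the back-door criterion: it is not a descendant of the teaching method, and it blocks the spurious path from teaching method to outcome. Adjusting for it (i.e., using the within-prior GPA band rates) gives the causal effect.
Adjusting over the population distribution of prior GPA band: 0.287·(0.989−0.875) + 0.333·(0.570−0.388) + 0.380·(0.401−0.230) = +0.159.

+0.16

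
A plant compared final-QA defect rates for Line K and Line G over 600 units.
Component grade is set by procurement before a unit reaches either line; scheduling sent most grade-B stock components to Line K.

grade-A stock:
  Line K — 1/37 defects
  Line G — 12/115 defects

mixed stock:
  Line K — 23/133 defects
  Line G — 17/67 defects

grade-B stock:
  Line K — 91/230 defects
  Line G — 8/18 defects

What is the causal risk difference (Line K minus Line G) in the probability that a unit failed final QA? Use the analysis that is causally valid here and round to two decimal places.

Here component grade is a common cause — it drives both which line a case falls under and the outcome. The crude comparison mixes populations; the stratum-specific rates are the causally relevant ones.
Adjusting over the population distribution of component grade: 0.253·(0.027−0.104) + 0.333·(0.173−0.254) + 0.413·(0.396−0.444) = -0.067.

-0.07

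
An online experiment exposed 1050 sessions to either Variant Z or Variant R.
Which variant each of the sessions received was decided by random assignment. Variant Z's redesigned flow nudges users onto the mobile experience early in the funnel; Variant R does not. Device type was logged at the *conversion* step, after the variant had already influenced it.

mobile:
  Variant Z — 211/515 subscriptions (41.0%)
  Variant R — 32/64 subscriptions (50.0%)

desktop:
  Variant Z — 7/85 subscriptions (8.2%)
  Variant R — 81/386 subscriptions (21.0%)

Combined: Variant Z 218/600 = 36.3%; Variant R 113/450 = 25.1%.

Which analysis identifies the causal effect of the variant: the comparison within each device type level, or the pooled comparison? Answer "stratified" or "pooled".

Stratifying would compare variants among sessions the variants themselves sorted into device type groups — a form of selection on an intermediate. The unconditioned pooled rates give the total causal effect.
Pooled: Variant Z 36.3% vs Variant R 25.1%; Variant Z is higher overall.

pooled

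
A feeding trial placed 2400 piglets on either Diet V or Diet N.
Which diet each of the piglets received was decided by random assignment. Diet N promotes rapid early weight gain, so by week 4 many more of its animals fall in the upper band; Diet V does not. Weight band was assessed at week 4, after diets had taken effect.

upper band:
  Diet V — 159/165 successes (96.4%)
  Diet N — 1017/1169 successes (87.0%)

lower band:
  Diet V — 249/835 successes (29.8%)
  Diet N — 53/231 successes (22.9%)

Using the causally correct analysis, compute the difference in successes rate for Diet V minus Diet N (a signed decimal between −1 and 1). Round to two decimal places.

-0.36

Within every week-4 weight band level Diet V has the higher rate, yet pooled Diet N does — Simpson's reversal.
Week-4 weight band is recorded after the diet and is itself shifted by it — it sits on the causal path from diet to outcome. Conditioning on a mediator would strip out part of the effect we want; the pooled comparison gives the total causal effect.
The causal difference is the pooled difference: 0.408 − 0.764 = -0.356.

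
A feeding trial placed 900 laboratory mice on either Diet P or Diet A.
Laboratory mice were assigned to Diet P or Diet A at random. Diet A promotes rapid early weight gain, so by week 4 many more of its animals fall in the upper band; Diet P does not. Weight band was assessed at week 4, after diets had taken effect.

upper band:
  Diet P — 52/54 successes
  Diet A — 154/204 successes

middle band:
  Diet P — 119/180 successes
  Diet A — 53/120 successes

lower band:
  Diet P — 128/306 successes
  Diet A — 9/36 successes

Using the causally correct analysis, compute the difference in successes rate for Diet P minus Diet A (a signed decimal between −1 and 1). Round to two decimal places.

Within every week-4 weight band level Diet P has the higher rate, yet pooled Diet A does — Simpson's reversal.
Week-4 weight band is recorded after the diet and is itself shifted by it — it sits on the causal path from diet to outcome. Conditioning on a mediator would strip out part of the effect we want; the pooled comparison gives the total causal effect.
The causal difference is the pooled difference: 0.554 − 0.600 = -0.046.

-0.05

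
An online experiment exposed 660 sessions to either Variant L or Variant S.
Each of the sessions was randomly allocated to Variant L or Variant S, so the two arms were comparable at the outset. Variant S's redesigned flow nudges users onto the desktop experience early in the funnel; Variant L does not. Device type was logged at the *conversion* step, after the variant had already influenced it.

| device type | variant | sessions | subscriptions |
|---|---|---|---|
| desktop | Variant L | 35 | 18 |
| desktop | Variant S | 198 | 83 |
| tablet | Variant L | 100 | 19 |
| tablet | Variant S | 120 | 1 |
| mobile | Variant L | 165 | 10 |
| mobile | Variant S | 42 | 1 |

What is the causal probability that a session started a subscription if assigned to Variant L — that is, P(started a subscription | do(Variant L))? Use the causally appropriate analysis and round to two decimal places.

0.16

Variant L is higher inside every device type stratum but Variant S is higher in aggregate. Whether to stratify depends on how device type relates to the variant.
Device type is downstream of the variant. One should not condition on a consequence of treatment, so the overall rates are the right comparison.
So P(outcome | do(Variant L)) is just the pooled rate for Variant L: 47/300 = 0.157.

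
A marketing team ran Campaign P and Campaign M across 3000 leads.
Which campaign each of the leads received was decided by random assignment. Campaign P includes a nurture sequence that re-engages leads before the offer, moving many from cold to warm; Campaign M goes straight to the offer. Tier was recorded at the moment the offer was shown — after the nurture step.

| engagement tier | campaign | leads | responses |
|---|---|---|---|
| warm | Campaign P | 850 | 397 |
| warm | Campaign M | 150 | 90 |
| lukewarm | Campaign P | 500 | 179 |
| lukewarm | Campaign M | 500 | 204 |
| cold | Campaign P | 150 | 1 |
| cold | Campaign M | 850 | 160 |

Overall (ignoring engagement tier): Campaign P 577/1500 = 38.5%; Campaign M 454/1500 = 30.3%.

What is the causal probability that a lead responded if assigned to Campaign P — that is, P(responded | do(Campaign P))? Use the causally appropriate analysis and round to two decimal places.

0.38

The stratified and pooled comparisons disagree (Campaign M wins within each engagement tier; Campaign P wins overall), so the answer turns on the causal role of engagement tier.
Engagement tier is recorded after the campaign and is itself shifted by it — it sits on the causal path from campaign to outcome. Conditioning on a mediator would strip out part of the effect we want; the pooled comparison gives the total causal effect.
So P(outcome | do(Campaign P)) is just the pooled rate for Campaign P: 577/1500 = 0.385.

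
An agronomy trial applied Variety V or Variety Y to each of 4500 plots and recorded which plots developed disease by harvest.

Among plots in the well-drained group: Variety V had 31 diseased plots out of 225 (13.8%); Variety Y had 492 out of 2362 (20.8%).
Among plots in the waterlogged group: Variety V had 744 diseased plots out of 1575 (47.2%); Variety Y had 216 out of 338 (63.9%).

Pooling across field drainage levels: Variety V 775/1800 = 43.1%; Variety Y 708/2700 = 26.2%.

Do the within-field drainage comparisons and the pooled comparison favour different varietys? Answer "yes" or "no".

yes

Within each field drainage level (well-drained 13.8% vs 20.8%; waterlogged 47.2% vs 63.9%), Variety V has the lower rate every time. Pooled: 43.1% vs 26.2% — Variety Y has the lower rate overall. The two comparisons disagree.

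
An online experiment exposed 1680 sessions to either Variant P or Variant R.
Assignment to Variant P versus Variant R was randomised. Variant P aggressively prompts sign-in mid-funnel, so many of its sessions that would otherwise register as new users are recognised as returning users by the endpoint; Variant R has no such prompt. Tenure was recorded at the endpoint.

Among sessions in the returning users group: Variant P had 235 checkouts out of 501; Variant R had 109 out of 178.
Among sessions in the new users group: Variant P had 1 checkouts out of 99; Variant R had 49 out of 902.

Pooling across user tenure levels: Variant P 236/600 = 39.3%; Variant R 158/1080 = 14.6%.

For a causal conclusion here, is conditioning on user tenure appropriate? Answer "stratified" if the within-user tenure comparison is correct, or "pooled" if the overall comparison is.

pooled

The distribution of user tenure is itself part of what the variant does — it is an intermediate outcome. Holding it fixed would remove that part of the effect; the total effect is the pooled difference.
Pooled: Variant P 39.3% vs Variant R 14.6%; Variant P is higher overall.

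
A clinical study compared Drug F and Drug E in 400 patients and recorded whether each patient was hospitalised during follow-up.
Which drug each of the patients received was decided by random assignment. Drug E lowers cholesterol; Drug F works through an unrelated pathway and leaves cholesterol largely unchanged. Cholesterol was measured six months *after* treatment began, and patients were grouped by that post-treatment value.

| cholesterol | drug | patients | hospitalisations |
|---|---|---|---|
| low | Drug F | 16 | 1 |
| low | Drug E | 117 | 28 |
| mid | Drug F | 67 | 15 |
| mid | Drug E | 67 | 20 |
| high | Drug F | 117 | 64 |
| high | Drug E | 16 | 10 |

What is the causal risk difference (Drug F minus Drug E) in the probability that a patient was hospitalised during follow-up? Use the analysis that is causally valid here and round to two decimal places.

+0.11

Cholesterol is recorded after the drug and is itself shifted by it — it sits on the causal path from drug to outcome. Conditioning on a mediator would strip out part of the effect we want; the pooled comparison gives the total causal effect.
The causal difference is the pooled difference: 0.400 − 0.290 = +0.110.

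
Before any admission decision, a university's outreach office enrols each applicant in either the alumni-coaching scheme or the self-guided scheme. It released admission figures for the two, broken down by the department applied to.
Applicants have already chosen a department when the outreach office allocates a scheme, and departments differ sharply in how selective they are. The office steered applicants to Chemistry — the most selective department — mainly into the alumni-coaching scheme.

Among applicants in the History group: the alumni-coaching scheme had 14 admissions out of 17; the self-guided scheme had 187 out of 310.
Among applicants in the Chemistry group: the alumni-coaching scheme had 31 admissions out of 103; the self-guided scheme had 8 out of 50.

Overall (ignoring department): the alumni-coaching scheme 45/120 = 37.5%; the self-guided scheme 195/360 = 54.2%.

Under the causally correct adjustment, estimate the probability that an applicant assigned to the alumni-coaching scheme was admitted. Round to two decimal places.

0.66

The stratified and pooled comparisons disagree (the alumni-coaching scheme wins within each department; the self-guided scheme wins overall), so the answer turns on the causal role of department.
Department satisfies the back-door criterion: it is not a descendant of the outreach scheme, and it blocks the spurious path from outreach scheme to outcome. Adjusting for it (i.e., using the within-department rates) gives the causal effect.
Standardising the alumni-coaching scheme to the population department mix: 0.681·14/17 + 0.319·31/103 = 0.657.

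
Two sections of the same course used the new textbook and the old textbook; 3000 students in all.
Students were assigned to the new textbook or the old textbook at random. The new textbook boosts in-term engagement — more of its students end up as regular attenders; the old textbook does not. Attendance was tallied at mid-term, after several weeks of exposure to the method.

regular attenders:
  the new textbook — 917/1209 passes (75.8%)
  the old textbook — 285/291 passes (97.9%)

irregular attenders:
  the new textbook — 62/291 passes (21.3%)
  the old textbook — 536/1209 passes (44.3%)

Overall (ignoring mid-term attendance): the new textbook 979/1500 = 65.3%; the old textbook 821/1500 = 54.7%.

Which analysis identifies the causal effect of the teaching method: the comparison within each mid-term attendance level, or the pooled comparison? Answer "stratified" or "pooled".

pooled

Because the teaching method influences mid-term attendance, mid-term attendance is a post-treatment mediator, not a confounder. Stratifying on it would bias the estimate; the causal effect is the crude pooled difference.
Pooled: the new textbook 65.3% vs the old textbook 54.7%; the new textbook is higher overall.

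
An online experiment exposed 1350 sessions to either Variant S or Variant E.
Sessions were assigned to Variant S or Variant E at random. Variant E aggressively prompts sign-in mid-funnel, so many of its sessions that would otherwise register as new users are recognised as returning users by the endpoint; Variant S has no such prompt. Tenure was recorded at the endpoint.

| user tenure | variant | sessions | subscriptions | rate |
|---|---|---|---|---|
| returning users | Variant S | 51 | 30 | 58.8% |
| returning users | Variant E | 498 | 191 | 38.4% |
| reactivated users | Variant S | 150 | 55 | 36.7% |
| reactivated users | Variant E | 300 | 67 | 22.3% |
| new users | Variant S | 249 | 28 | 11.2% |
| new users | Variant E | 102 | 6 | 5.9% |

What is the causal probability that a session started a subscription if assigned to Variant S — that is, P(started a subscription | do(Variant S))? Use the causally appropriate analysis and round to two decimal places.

User tenure is downstream of the variant. One should not condition on a consequence of treatment, so the overall rates are the right comparison.
So P(outcome | do(Variant S)) is just the pooled rate for Variant S: 113/450 = 0.251.

0.25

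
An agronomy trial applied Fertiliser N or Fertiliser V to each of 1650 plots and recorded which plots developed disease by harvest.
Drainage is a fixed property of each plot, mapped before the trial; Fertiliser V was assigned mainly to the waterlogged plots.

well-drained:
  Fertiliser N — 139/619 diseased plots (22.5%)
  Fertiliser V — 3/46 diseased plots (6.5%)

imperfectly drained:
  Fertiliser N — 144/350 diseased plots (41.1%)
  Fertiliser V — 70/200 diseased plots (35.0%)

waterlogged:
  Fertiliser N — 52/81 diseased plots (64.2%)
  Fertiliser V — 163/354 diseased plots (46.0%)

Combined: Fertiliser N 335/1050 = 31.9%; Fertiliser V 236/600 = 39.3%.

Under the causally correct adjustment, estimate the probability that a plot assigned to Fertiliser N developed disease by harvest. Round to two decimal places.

0.40

The stratified and pooled comparisons disagree (Fertiliser V wins within each field drainage; Fertiliser N wins overall), so the answer turns on the causal role of field drainage.
Here field drainage is a common cause — it drives both which fertiliser a case falls under and the outcome. The crude comparison mixes populations; the stratum-specific rates are the causally relevant ones.
Standardising Fertiliser N to the population field drainage mix: 0.403·139/619 + 0.333·144/350 + 0.264·52/81 = 0.397.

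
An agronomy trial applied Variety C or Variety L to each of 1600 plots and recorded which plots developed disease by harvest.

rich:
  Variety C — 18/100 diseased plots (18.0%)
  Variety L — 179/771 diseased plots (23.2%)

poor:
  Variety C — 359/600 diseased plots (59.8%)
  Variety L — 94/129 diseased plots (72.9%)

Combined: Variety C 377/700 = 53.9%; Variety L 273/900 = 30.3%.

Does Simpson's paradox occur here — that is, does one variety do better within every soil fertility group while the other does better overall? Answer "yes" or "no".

Within each soil fertility level (rich 18.0% vs 23.2%; poor 59.8% vs 72.9%), Variety C has the lower rate every time. Pooled: 53.9% vs 30.3% — Variety L has the lower rate overall. The two comparisons disagree.

yes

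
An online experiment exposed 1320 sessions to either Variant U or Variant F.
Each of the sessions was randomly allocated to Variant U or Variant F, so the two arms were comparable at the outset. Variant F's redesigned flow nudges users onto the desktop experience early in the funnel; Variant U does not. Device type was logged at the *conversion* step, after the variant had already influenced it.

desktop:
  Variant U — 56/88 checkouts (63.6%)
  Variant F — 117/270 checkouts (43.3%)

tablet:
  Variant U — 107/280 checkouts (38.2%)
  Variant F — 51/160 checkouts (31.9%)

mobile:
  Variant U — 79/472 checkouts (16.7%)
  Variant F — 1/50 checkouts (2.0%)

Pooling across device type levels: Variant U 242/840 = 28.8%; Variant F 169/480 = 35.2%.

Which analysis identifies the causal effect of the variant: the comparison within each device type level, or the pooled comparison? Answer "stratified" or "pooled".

Device type lies on the pathway variant → device type → outcome, so adjusting for it blocks the indirect effect. For the total causal effect of variant, use the unadjusted pooled rates.
Pooled: Variant U 28.8% vs Variant F 35.2%; Variant F is higher overall.

pooled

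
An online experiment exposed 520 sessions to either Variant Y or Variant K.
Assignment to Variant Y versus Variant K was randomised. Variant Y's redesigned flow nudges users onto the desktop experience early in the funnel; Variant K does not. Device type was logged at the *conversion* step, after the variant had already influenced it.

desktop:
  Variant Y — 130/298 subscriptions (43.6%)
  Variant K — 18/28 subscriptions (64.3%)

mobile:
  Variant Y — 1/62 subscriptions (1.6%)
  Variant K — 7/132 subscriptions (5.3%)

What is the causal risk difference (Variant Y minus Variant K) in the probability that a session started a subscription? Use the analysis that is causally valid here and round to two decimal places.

Because the variant influences device type, device type is a post-treatment mediator, not a confounder. Stratifying on it would bias the estimate; the causal effect is the crude pooled difference.
The causal difference is the pooled difference: 0.364 − 0.156 = +0.208.

+0.21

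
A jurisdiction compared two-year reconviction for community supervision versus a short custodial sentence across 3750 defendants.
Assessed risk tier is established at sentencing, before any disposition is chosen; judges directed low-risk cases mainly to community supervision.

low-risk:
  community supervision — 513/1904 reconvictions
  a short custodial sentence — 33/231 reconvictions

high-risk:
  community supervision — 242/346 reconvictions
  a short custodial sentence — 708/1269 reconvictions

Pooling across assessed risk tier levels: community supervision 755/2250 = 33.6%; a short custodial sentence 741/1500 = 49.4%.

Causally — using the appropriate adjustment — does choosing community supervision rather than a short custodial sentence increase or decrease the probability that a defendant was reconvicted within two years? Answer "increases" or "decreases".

increases

Assessed risk tier satisfies the back-door criterion: it is not a descendant of the disposition, and it blocks the spurious path from disposition to outcome. Adjusting for it (i.e., using the within-assessed risk tier rates) gives the causal effect.
Within each level — low-risk: 26.9% vs 14.3%; high-risk: 69.9% vs 55.8% — a short custodial sentence is lower every time.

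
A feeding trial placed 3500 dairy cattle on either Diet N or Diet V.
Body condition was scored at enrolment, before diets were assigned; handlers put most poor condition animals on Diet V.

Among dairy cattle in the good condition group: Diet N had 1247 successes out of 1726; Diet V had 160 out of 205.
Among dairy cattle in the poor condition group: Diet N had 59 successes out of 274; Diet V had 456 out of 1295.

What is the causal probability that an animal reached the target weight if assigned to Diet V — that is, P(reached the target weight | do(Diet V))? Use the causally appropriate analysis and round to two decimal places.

0.59

Starting body condition differs across diets for reasons unrelated to any effect of the diet itself, and it separately predicts the outcome — a classic confounder. We must compare within starting body condition levels.
Standardising Diet V to the population starting body condition mix: 0.552·160/205 + 0.448·456/1295 = 0.588.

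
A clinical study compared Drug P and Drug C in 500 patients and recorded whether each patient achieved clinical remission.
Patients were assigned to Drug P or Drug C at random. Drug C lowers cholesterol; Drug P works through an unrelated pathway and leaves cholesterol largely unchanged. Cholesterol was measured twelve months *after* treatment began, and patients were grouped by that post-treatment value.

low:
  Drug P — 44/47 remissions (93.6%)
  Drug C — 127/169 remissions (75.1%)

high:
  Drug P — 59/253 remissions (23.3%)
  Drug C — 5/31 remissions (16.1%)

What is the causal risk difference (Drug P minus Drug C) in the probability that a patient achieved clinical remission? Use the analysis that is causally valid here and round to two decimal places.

-0.32

Stratifying would compare drugs among patients the drugs themselves sorted into cholesterol groups — a form of selection on an intermediate. The unconditioned pooled rates give the total causal effect.
The causal difference is the pooled difference: 0.343 − 0.660 = -0.317.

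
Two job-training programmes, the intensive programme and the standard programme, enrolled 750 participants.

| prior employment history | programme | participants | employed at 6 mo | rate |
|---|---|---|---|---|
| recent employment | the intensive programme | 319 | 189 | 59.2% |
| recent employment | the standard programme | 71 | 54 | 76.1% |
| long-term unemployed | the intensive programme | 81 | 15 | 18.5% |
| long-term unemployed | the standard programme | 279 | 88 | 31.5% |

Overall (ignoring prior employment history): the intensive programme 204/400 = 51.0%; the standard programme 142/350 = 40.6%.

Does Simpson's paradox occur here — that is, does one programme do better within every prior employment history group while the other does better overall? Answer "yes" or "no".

Within each prior employment history level (recent employment 59.2% vs 76.1%; long-term unemployed 18.5% vs 31.5%), the standard programme has the higher rate every time. Pooled: 51.0% vs 40.6% — the intensive programme has the higher rate overall. The two comparisons disagree.

yes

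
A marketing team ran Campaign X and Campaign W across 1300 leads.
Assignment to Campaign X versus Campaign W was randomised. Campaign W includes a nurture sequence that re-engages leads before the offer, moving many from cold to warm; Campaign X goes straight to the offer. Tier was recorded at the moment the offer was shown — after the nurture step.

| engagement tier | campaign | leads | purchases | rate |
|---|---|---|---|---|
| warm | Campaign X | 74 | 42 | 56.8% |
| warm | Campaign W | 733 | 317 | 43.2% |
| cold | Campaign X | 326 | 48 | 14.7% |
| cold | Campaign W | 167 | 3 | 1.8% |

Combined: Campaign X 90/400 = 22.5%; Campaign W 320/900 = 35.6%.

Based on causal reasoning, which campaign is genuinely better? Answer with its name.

Campaign W

The engagement tier-specific comparison favours Campaign X throughout, but the pooled figures favour Campaign W. The question is whether to condition on engagement tier.
Engagement tier lies on the pathway campaign → engagement tier → outcome, so adjusting for it blocks the indirect effect. For the total causal effect of campaign, use the unadjusted pooled rates.
Pooled: Campaign X 22.5% vs Campaign W 35.6%; Campaign W is higher overall.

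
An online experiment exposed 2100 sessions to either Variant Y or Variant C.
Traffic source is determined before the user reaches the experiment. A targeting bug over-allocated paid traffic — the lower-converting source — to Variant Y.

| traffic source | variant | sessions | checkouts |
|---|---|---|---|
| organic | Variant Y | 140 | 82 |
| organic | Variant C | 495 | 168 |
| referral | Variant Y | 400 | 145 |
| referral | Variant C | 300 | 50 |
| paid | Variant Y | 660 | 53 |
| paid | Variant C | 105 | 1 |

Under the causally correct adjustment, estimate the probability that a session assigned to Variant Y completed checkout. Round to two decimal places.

0.33

Within every traffic source level Variant Y has the higher rate, yet pooled Variant C does — Simpson's reversal.
Since traffic source is a pre-existing factor (not a product of the variant) and it affects the outcome on its own, it is a confounder. The stratified rates, not the pooled rate, identify the causal effect.
Standardising Variant Y to the population traffic source mix: 0.302·82/140 + 0.333·145/400 + 0.364·53/660 = 0.327.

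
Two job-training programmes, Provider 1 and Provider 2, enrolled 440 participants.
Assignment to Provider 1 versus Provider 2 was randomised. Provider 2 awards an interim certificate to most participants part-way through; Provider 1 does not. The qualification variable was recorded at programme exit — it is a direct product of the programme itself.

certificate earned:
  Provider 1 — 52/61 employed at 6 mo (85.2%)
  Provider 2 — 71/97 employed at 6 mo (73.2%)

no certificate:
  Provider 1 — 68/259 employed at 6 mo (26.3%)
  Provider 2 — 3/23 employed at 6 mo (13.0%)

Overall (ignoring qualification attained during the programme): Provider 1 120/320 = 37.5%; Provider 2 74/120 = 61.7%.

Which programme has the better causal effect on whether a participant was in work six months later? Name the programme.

Provider 2

The qualification attained during the programme-specific comparison favours Provider 1 throughout, but the pooled figures favour Provider 2. The question is whether to condition on qualification attained during the programme.
Qualification attained during the programme here is a post-treatment variable shaped by the programme; conditioning on it would introduce bias rather than remove it. The overall comparison is the causal one.
Pooled: Provider 1 37.5% vs Provider 2 61.7%; Provider 2 is higher overall.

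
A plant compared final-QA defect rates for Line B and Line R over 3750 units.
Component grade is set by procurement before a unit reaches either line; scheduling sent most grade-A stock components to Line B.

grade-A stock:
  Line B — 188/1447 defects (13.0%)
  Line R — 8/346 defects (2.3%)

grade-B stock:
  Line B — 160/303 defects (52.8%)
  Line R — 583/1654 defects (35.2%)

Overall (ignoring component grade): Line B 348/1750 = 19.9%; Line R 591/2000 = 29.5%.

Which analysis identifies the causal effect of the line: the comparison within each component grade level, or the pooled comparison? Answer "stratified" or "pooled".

Component grade differs across lines for reasons unrelated to any effect of the line itself, and it separately predicts the outcome — a classic confounder. We must compare within component grade levels.
Within each level — grade-A stock: 13.0% vs 2.3%; grade-B stock: 52.8% vs 35.2% — Line R is lower every time.

stratified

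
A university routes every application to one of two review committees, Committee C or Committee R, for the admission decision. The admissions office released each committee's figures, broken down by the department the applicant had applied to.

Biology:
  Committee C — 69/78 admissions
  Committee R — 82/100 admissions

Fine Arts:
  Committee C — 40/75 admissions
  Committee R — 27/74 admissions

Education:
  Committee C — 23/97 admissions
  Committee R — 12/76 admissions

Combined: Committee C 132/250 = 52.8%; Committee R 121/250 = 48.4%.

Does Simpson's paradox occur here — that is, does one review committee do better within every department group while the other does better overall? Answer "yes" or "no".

no

Within each department level (Biology 88.5% vs 82.0%; Fine Arts 53.3% vs 36.5%; Education 23.7% vs 15.8%), Committee C has the higher rate every time. Pooled: 52.8% vs 48.4% — Committee C has the higher rate overall. They agree.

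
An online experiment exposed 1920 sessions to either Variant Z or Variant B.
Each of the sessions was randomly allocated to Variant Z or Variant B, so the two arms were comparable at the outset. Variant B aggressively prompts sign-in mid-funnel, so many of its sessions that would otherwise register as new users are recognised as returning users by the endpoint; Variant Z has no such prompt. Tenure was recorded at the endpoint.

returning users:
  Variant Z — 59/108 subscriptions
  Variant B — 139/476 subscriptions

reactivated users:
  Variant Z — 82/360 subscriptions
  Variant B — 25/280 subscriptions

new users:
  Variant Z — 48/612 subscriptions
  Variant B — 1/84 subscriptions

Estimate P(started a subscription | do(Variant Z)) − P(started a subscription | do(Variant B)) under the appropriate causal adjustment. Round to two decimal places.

-0.02

Variant Z is higher inside every user tenure stratum but Variant B is higher in aggregate. Whether to stratify depends on how user tenure relates to the variant.
User tenure lies on the pathway variant → user tenure → outcome, so adjusting for it blocks the indirect effect. For the total causal effect of variant, use the unadjusted pooled rates.
The causal difference is the pooled difference: 0.175 − 0.196 = -0.021.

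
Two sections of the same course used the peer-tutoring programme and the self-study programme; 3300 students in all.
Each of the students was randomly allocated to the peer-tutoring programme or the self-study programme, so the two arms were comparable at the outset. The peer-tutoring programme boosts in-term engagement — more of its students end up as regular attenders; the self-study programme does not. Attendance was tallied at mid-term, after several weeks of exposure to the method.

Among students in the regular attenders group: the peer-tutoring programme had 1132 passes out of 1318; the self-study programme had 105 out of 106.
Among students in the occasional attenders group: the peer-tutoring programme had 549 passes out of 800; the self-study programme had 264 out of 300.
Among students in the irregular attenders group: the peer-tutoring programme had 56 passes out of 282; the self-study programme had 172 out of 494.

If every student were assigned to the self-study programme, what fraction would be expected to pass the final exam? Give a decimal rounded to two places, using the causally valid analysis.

Within every mid-term attendance level the self-study programme has the higher rate, yet pooled the peer-tutoring programme does — Simpson's reversal.
The distribution of mid-term attendance is itself part of what the teaching method does — it is an intermediate outcome. Holding it fixed would remove that part of the effect; the total effect is the pooled difference.
So P(outcome | do(the self-study programme)) is just the pooled rate for the self-study programme: 541/900 = 0.601.

0.60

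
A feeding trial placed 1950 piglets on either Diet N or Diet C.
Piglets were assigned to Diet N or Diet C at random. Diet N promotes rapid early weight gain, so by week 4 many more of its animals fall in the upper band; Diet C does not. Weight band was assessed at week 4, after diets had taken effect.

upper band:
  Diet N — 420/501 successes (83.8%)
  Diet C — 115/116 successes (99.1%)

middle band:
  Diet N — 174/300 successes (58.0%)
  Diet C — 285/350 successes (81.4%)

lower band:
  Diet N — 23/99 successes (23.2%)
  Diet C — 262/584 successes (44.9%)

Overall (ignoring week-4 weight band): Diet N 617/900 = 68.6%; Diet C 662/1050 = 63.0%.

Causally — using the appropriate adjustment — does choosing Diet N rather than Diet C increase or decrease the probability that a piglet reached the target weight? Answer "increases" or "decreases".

Week-4 weight band lies on the pathway diet → week-4 weight band → outcome, so adjusting for it blocks the indirect effect. For the total causal effect of diet, use the unadjusted pooled rates.
Pooled: Diet N 68.6% vs Diet C 63.0%; Diet N is higher overall.

increases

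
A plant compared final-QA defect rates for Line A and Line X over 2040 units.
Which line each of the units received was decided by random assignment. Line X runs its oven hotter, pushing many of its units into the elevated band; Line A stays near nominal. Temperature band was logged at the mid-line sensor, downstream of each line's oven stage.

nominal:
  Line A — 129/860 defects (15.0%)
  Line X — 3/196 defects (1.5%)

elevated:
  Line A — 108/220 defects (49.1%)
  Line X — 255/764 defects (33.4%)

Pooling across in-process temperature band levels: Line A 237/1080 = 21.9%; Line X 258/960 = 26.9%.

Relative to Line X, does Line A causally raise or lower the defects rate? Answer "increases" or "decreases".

decreases

Within every in-process temperature band level Line X has the lower rate, yet pooled Line A does — Simpson's reversal.
Because the line influences in-process temperature band, in-process temperature band is a post-treatment mediator, not a confounder. Stratifying on it would bias the estimate; the causal effect is the crude pooled difference.
Pooled: Line A 21.9% vs Line X 26.9%; Line A is lower overall.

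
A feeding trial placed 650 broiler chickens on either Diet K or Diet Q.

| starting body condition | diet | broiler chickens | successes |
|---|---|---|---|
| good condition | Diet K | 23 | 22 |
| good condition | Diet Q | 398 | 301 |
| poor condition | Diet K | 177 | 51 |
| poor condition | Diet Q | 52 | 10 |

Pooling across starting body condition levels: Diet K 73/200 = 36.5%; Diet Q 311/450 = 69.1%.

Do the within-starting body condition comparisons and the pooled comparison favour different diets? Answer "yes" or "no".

yes

Within each starting body condition level (good condition 95.7% vs 75.6%; poor condition 28.8% vs 19.2%), Diet K has the higher rate every time. Pooled: 36.5% vs 69.1% — Diet Q has the higher rate overall. The two comparisons disagree.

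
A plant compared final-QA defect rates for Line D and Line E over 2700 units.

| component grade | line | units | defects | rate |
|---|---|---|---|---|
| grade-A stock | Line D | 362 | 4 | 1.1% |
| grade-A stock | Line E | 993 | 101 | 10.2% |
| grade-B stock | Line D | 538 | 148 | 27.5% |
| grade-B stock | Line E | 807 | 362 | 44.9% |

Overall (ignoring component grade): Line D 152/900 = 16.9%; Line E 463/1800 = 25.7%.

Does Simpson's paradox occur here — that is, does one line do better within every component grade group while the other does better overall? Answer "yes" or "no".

Within each component grade level (grade-A stock 1.1% vs 10.2%; grade-B stock 27.5% vs 44.9%), Line D has the lower rate every time. Pooled: 16.9% vs 25.7% — Line D has the lower rate overall. They agree.

no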